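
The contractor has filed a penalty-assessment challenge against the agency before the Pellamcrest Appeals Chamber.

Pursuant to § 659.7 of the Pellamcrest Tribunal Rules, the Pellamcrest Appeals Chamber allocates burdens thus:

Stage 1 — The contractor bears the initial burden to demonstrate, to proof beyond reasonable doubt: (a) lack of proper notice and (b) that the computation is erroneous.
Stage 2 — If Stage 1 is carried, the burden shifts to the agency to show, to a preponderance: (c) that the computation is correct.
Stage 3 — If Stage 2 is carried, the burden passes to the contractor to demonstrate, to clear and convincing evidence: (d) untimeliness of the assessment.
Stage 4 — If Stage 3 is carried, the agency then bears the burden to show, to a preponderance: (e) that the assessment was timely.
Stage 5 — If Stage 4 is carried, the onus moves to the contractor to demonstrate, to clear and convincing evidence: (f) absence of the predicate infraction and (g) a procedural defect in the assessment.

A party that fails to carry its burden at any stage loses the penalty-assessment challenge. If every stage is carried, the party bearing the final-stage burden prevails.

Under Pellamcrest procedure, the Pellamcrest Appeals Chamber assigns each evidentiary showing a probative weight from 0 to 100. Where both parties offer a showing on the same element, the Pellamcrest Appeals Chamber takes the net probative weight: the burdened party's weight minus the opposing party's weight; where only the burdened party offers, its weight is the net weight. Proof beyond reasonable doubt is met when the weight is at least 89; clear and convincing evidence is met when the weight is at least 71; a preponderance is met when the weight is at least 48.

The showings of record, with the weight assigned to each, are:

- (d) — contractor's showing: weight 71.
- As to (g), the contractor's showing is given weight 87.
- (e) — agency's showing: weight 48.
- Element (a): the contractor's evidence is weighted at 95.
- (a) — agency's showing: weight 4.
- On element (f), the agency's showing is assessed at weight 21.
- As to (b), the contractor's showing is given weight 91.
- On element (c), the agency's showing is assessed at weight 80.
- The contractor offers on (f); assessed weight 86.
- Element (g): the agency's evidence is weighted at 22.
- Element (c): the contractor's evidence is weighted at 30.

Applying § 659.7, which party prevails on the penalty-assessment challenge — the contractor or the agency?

agency

At Stage 1 the contractor must meet proof beyond reasonable doubt (weight is at least 89): on (a) the weight is 95 less the opposing 4 gives net 91, ≥ 89, so (a) meets the standard; on (b) the weight is 91, ≥ 89, so (b) meets the standard.
  The contractor carries Stage 1; the agency now bears the burden.
At Stage 2 the agency must meet a preponderance (weight is at least 48): on (c) the weight is 80 less the opposing 30 gives net 50, ≥ 48, so (c) meets the standard.
  Stage 2 carried; the burden shifts to the contractor.
At Stage 3 the contractor must meet clear and convincing evidence (weight is at least 71): on (d) the weight is 71, which does reach 71, so (d) meets the standard.
  All elements met. The burden passes to the agency.
At Stage 4 the agency must meet a preponderance (weight is at least 48): on (e) the weight is 48, ≥ 48, so (e) meets the standard.
  Stage 4 carried; the burden shifts to the contractor.
At Stage 5 the contractor must meet clear and convincing evidence (weight is at least 71): on (f) the weight is 86 less the opposing 21 gives net 65, < 71, so (f) does not meet the standard; on (g) the weight is 87 less the opposing 22 gives net 65, which does not reach 71, so (g) does not meet the standard.
  Stage 5 not carried; the contractor fails its burden.
The agency prevails.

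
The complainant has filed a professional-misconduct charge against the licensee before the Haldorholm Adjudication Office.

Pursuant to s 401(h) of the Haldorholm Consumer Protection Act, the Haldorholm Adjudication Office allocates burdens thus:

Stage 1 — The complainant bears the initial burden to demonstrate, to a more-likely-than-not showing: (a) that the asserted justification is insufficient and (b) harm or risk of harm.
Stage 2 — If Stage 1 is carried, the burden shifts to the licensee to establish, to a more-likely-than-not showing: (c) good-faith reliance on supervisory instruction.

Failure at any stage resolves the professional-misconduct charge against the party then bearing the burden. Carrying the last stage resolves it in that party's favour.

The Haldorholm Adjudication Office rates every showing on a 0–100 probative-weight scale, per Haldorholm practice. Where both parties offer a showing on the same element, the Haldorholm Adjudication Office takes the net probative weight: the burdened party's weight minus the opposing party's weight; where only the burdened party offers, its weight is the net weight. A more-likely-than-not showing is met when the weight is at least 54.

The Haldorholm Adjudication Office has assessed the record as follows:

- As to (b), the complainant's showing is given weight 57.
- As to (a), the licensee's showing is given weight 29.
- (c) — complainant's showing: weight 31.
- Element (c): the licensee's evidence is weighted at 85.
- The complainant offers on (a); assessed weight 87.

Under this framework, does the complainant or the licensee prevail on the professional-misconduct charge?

At Stage 1 the complainant must meet a more-likely-than-not showing (weight is at least 54): on (a) the weight is 87 less the opposing 29 gives net 58, ≥ 54, so (a) meets the standard; on (b) the weight is 57, ≥ 54, so (b) meets the standard.
  Stage 1 is satisfied; the onus moves to the licensee.
At Stage 2 the licensee must meet a more-likely-than-not showing (weight is at least 54): on (c) the weight is 85 less the opposing 31 gives net 54, which does reach 54, so (c) meets the standard.
  All elements met at the final stage.
All stages carried — the licensee prevails.

licensee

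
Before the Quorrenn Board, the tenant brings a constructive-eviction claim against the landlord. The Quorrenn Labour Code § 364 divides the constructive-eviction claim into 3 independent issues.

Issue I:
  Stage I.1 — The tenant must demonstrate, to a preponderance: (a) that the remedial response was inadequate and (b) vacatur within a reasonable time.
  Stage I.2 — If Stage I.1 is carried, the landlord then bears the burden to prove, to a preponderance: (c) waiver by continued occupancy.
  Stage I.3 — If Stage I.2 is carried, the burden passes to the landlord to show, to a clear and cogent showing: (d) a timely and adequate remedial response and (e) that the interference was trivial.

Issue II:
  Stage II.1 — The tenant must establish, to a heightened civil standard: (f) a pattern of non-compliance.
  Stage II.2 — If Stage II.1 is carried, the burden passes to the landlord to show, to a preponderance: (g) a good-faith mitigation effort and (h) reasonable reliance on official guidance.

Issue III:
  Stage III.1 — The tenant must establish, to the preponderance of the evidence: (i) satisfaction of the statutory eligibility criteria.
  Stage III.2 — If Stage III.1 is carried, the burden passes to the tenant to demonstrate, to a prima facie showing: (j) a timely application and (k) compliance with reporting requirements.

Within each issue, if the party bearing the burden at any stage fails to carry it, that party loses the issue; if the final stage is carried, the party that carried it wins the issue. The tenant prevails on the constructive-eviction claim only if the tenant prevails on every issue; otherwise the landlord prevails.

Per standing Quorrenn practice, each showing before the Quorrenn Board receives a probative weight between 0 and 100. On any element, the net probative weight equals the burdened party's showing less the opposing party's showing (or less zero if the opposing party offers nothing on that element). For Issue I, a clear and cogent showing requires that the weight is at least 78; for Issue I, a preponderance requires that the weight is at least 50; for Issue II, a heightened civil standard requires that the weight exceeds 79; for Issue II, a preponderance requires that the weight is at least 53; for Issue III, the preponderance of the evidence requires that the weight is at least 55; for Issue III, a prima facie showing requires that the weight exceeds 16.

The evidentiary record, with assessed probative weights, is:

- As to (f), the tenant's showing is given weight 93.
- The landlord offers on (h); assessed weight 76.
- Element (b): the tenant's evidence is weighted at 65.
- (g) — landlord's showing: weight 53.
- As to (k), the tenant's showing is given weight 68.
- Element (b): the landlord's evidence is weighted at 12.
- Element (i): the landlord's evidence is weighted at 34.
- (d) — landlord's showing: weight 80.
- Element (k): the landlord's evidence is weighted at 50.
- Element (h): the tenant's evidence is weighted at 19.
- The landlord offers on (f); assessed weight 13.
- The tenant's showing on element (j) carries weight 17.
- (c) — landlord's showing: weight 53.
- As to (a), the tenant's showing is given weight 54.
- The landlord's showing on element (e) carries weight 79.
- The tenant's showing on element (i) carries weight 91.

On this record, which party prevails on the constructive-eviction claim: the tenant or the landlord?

landlord

— Issue I —
Stage I.1 — burden on tenant; standard: a preponderance (weight is at least 50).
    (a): 54 ≥ 50 [met]
    (b): 65 − 12 = 53 ≥ 50 [met]
  All elements met. The burden passes to the landlord.
Stage I.2 — burden on landlord; standard: a preponderance (weight is at least 50).
    (c): 53 ≥ 50 [met]
  Stage I.2 carried; the burden remains with the landlord.
Stage I.3 — burden on landlord; standard: a clear and cogent showing (weight is at least 78).
    (d): 80 ≥ 78 [met]
    (e): 79 ≥ 78 [met]
  Stage I.3 carried; the final stage is satisfied.
Every stage carried; the landlord prevails on this issue.
— Issue II —
Stage II.1 (tenant, a heightened civil standard, weight exceeds 79): (f) net 93−13=80 > 79 — meets.
  The tenant carries Stage II.1; the landlord now bears the burden.
Stage II.2 (landlord, a preponderance, weight is at least 53): (g) 53 ≥ 53 — meets; (h) net 76−19=57 ≥ 53 — meets.
  All elements met at the final stage.
Every stage carried; the landlord prevails on this issue.
— Issue III —
Stage III.1 (tenant, the preponderance of the evidence, weight is at least 55): (i) net 91−34=57 ≥ 55 — meets.
  All elements met. The tenant retains the burden for Stage III.2.
Stage III.2 (tenant, a prima facie showing, weight exceeds 16): (j) 17 > 16 — meets; (k) net 68−50=18 > 16 — meets.
  Stage III.2 carried; the final stage is satisfied.
With every stage satisfied, the tenant prevails on this issue.
Per-issue: Issue I → landlord; Issue II → landlord; Issue III → tenant. The tenant must prevail on every issue; overall, the landlord prevails.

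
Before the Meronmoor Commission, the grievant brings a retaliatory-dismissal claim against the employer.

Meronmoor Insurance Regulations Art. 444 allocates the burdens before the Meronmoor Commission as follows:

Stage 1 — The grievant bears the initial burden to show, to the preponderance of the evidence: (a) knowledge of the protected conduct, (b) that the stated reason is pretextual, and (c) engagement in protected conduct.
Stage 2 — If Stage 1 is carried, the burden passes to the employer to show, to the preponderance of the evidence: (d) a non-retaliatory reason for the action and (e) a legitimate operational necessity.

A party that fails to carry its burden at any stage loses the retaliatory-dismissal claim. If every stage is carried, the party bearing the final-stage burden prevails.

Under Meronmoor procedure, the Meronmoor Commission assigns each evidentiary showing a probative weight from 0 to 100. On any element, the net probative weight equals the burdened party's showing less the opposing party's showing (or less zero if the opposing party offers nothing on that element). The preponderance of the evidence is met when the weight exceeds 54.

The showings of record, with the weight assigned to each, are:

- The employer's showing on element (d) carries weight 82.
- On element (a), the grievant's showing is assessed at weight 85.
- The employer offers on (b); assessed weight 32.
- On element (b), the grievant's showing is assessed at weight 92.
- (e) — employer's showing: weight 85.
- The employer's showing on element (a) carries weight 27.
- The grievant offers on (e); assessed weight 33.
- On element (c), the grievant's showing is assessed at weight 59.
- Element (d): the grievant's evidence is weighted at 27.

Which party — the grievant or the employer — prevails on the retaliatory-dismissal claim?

grievant

Stage 1 — burden on grievant; standard: the preponderance of the evidence (weight exceeds 54).
    (a): 85 − 27 = 58 > 54 [met]
    (b): 92 − 32 = 60 > 54 [met]
    (c): 59 > 54 [met]
  The grievant carries Stage 1; the employer now bears the burden.
Stage 2 — burden on employer; standard: the preponderance of the evidence (weight exceeds 54).
    (d): 82 − 27 = 55 > 54 [met]
    (e): 85 − 33 = 52 ≤ 54 [not met]
  Stage 2 not carried; the employer fails its burden.
So the grievant prevails.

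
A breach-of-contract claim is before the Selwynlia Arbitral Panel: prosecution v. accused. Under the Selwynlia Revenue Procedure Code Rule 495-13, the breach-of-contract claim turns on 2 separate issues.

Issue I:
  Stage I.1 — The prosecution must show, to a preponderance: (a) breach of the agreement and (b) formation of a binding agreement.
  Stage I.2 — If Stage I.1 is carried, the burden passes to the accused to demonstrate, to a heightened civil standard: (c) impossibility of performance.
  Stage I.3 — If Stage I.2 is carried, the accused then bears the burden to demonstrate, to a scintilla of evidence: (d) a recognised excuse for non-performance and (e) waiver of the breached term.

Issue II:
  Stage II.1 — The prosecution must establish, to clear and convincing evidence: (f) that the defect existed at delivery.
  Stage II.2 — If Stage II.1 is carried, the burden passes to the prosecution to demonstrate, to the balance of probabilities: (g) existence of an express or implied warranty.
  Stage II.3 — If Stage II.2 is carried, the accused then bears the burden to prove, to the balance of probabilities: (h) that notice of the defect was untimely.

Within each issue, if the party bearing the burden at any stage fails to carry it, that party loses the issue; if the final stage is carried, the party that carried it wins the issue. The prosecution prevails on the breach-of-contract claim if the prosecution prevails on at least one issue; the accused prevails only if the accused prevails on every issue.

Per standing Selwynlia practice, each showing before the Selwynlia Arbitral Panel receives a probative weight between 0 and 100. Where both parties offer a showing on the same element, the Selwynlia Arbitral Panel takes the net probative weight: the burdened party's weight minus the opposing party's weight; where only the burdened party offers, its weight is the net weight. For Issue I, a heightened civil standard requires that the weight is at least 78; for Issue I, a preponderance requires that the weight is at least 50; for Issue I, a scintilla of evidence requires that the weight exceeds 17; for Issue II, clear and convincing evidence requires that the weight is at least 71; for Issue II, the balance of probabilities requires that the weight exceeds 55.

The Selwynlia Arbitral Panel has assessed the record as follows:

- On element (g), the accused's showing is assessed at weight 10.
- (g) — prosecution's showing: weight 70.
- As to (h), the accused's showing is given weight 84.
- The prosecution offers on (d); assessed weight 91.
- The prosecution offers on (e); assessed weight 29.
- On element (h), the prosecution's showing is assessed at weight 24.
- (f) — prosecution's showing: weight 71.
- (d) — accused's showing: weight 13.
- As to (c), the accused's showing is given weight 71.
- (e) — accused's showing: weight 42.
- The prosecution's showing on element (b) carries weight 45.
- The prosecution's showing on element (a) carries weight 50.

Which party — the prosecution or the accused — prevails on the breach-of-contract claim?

— Issue I —
Stage I.1 — burden on prosecution; standard: a preponderance (weight is at least 50).
    (a): 50 ≥ 50 [met]
    (b): 45 < 50 [not met]
  The prosecution does not carry Stage I.1.
So the accused prevails on this issue.
— Issue II —
Stage II.1 (prosecution, clear and convincing evidence, weight is at least 71): (f) 71 ≥ 71 — meets.
  Stage II.1 carried; the burden remains with the prosecution.
Stage II.2 (prosecution, the balance of probabilities, weight exceeds 55): (g) net 70−10=60 > 55 — meets.
  The prosecution carries Stage II.2; the accused now bears the burden.
Stage II.3 (accused, the balance of probabilities, weight exceeds 55): (h) net 84−24=60 > 55 — meets.
  All elements met at the final stage.
All stages carried — the accused prevails on this issue.
Per-issue: Issue I → accused; Issue II → accused. The prosecution must prevail on at least one issue; overall, the accused prevails.

accused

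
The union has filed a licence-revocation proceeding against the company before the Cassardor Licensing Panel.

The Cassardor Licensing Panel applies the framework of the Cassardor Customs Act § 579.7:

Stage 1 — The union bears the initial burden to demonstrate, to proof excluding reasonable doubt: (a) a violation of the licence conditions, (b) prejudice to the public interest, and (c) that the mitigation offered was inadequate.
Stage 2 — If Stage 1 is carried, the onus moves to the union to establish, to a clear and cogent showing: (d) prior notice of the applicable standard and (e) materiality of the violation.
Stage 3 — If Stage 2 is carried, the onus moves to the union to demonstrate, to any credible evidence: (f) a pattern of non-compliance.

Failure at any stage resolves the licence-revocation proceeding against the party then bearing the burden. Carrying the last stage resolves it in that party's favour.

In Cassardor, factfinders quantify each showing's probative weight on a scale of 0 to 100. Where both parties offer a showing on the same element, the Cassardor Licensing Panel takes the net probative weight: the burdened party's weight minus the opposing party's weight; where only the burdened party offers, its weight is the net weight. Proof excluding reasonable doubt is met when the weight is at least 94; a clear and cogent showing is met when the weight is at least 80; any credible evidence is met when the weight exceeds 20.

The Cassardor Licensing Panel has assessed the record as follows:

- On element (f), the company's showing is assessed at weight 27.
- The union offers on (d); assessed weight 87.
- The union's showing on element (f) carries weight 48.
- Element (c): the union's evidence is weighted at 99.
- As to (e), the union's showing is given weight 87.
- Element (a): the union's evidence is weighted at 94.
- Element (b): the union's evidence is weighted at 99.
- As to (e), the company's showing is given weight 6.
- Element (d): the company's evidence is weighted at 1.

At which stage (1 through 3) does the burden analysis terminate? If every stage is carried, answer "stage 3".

stage 3

Stage 1 (union, proof excluding reasonable doubt, weight is at least 94): (a) 94 ≥ 94 — meets; (b) 99 ≥ 94 — meets; (c) 99 ≥ 94 — meets.
  Stage 1 carried; the burden remains with the union.
Stage 2 (union, a clear and cogent showing, weight is at least 80): (d) net 87−1=86 ≥ 80 — meets; (e) net 87−6=81 ≥ 80 — meets.
  Stage 2 is satisfied; the union continues to bear the burden.
Stage 3 (union, any credible evidence, weight exceeds 20): (f) net 48−27=21 > 20 — meets.
  All elements met at the final stage.
Every stage carried; the union prevails.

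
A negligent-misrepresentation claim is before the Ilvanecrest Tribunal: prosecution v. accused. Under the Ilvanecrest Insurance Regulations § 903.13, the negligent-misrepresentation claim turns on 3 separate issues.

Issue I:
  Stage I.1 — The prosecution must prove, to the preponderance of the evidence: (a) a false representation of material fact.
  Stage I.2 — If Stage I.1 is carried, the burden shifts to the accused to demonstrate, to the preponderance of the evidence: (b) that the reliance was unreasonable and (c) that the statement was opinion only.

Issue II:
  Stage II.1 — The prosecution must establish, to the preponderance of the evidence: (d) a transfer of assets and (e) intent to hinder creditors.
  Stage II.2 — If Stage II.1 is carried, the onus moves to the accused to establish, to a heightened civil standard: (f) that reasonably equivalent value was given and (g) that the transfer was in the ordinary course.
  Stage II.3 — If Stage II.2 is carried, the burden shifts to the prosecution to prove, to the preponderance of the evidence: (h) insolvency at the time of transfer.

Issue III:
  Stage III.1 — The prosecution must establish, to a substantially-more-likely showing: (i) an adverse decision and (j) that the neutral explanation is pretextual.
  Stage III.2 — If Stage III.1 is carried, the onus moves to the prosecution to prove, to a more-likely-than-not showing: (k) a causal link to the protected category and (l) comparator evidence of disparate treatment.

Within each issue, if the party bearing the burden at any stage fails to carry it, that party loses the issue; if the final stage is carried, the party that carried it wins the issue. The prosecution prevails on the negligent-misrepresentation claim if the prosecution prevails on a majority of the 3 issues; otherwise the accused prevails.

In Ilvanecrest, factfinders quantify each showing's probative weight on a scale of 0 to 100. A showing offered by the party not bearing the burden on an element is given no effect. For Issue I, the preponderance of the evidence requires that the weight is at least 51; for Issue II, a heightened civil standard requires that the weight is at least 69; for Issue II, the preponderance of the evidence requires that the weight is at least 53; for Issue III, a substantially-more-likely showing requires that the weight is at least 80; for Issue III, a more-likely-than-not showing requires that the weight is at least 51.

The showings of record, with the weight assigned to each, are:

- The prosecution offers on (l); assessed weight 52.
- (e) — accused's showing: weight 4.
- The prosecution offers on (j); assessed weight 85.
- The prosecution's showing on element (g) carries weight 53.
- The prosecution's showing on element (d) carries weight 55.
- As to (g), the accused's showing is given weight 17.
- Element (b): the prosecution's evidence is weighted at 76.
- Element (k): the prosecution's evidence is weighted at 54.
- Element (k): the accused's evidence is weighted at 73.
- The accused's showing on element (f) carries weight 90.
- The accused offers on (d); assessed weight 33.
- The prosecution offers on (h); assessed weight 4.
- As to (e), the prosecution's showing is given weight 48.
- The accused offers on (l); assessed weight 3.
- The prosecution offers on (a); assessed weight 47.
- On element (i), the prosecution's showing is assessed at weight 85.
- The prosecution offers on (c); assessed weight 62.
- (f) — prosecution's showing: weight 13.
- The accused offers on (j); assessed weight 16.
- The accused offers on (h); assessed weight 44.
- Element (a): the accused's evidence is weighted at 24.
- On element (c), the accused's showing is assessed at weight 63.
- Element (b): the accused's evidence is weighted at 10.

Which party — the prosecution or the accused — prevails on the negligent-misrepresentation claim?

accused

— Issue I —
At Stage I.1 the prosecution must meet the preponderance of the evidence (weight is at least 51): on (a) the weight is 47 (the accused's 24 is given no effect), which does not reach 51, so (a) does not meet the standard.
  Stage I.1 not carried; the prosecution fails its burden.
The accused prevails on this issue.
— Issue II —
Stage II.1 (prosecution, the preponderance of the evidence, weight is at least 53): (d) 55 (accused's 33 disregarded) ≥ 53 — meets; (e) 48 (accused's 4 disregarded) < 53 — fails.
  The prosecution does not carry Stage II.1.
So the accused prevails on this issue.
— Issue III —
At Stage III.1 the prosecution must meet a substantially-more-likely showing (weight is at least 80): on (i) the weight is 85, which does reach 80, so (i) meets the standard; on (j) the weight is 85 (the accused's 16 is given no effect), ≥ 80, so (j) meets the standard.
  All elements met. The prosecution retains the burden for Stage III.2.
At Stage III.2 the prosecution must meet a more-likely-than-not showing (weight is at least 51): on (k) the weight is 54 (the accused's 73 is given no effect), ≥ 51, so (k) meets the standard; on (l) the weight is 52 (the accused's 3 is given no effect), ≥ 51, so (l) meets the standard.
  Stage III.2 carried; the final stage is satisfied.
With every stage satisfied, the prosecution prevails on this issue.
Per-issue: Issue I → accused; Issue II → accused; Issue III → prosecution. The prosecution must prevail on a majority of issues; overall, the accused prevails.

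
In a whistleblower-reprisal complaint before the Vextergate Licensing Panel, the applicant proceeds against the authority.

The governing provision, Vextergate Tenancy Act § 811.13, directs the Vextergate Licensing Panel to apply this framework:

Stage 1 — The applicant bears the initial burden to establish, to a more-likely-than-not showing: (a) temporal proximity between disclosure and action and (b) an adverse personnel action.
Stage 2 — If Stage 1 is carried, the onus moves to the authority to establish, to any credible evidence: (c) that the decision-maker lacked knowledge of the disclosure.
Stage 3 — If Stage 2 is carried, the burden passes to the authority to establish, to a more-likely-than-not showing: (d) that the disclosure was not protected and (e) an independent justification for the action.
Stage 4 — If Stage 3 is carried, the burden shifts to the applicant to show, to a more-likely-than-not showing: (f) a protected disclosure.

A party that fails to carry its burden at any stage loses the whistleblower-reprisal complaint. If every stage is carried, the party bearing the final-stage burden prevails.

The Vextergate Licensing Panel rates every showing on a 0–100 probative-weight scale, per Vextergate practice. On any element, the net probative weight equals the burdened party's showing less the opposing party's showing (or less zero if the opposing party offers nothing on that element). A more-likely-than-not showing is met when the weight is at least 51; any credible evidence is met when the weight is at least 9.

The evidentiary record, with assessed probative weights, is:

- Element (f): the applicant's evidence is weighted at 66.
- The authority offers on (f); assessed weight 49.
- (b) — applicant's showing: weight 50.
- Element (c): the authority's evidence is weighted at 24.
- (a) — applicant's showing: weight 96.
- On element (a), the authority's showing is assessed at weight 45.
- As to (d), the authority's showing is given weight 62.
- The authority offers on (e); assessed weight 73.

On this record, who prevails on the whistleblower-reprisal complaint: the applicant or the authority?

authority

Stage 1 (applicant, a more-likely-than-not showing, weight is at least 51): (a) net 96−45=51 ≥ 51 — meets; (b) 50 < 51 — fails.
  Stage 1 not carried; the applicant fails its burden.
So the authority prevails.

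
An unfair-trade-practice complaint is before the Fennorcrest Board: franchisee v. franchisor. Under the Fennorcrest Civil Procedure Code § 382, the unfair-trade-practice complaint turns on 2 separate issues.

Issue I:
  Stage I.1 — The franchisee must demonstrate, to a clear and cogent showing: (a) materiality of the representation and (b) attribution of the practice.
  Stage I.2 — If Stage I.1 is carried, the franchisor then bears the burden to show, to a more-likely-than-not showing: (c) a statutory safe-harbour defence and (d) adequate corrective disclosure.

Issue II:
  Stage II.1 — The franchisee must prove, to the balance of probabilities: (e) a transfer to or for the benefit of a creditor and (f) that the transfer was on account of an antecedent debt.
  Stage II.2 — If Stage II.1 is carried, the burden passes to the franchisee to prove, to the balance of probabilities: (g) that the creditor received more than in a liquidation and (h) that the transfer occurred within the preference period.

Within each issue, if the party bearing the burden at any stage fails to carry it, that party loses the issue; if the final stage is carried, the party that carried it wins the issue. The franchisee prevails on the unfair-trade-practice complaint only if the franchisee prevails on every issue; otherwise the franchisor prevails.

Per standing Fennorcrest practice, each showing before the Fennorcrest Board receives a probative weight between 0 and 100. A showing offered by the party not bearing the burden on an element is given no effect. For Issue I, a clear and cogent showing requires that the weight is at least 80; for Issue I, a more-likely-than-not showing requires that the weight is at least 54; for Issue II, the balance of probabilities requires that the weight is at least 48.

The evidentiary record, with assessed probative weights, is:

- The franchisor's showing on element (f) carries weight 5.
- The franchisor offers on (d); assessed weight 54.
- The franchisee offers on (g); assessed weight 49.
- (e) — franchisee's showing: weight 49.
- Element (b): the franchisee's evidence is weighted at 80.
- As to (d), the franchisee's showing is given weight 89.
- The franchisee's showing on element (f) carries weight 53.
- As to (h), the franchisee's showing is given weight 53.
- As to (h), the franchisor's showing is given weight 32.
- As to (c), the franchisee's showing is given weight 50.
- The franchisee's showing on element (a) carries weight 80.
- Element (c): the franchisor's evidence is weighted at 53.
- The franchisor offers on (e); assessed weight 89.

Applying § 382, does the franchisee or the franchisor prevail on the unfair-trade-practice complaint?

— Issue I —
Stage I.1 (franchisee, a clear and cogent showing, weight is at least 80): (a) 80 ≥ 80 — meets; (b) 80 ≥ 80 — meets.
  Stage I.1 is satisfied; the onus moves to the franchisor.
Stage I.2 (franchisor, a more-likely-than-not showing, weight is at least 54): (c) 53 (franchisee's 50 disregarded) < 54 — fails; (d) 54 (franchisee's 89 disregarded) ≥ 54 — meets.
  The franchisor does not carry Stage I.2.
The franchisee prevails on this issue.
— Issue II —
At Stage II.1 the franchisee must meet the balance of probabilities (weight is at least 48): on (e) the weight is 49 (the franchisor's 89 is given no effect), which does reach 48, so (e) meets the standard; on (f) the weight is 53 (the franchisor's 5 is given no effect), ≥ 48, so (f) meets the standard.
  Stage II.1 carried; the burden remains with the franchisee.
At Stage II.2 the franchisee must meet the balance of probabilities (weight is at least 48): on (g) the weight is 49, which does reach 48, so (g) meets the standard; on (h) the weight is 53 (the franchisor's 32 is given no effect), ≥ 48, so (h) meets the standard.
  Stage II.2 carried; the final stage is satisfied.
With every stage satisfied, the franchisee prevails on this issue.
Per-issue: Issue I → franchisee; Issue II → franchisee. The franchisee must prevail on every issue; overall, the franchisee prevails.

franchisee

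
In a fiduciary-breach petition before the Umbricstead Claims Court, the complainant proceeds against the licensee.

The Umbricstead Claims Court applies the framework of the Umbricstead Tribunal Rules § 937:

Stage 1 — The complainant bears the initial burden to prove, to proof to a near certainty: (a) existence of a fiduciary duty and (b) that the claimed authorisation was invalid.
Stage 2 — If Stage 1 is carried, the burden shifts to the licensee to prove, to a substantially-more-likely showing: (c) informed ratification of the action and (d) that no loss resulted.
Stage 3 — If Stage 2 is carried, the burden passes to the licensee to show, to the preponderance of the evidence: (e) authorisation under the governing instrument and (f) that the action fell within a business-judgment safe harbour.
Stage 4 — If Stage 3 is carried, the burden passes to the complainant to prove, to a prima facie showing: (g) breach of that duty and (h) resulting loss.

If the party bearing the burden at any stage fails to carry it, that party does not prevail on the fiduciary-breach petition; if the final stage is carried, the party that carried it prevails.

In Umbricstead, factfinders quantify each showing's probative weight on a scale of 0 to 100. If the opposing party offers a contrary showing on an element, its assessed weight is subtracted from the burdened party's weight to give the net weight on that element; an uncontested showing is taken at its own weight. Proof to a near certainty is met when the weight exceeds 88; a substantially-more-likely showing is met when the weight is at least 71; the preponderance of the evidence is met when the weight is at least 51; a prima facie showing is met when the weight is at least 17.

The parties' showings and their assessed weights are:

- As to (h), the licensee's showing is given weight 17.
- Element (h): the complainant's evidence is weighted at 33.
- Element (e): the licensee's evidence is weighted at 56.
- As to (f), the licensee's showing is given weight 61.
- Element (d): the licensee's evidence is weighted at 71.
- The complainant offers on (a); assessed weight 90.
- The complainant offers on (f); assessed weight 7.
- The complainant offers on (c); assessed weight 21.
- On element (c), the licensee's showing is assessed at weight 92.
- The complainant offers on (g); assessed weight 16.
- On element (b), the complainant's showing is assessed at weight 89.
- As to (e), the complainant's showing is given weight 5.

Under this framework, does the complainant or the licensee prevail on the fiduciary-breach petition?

Stage 1 — burden on complainant; standard: proof to a near certainty (weight exceeds 88).
    (a): 90 > 88 [met]
    (b): 89 > 88 [met]
  All elements met. The burden passes to the licensee.
Stage 2 — burden on licensee; standard: a substantially-more-likely showing (weight is at least 71).
    (c): 92 − 21 = 71 ≥ 71 [met]
    (d): 71 ≥ 71 [met]
  Stage 2 carried; the burden remains with the licensee.
Stage 3 — burden on licensee; standard: the preponderance of the evidence (weight is at least 51).
    (e): 56 − 5 = 51 ≥ 51 [met]
    (f): 61 − 7 = 54 ≥ 51 [met]
  Stage 3 carried; the burden shifts to the complainant.
Stage 4 — burden on complainant; standard: a prima facie showing (weight is at least 17).
    (g): 16 < 17 [not met]
    (h): 33 − 17 = 16 < 17 [not met]
  Stage 4 not carried; the complainant fails its burden.
The analysis ends at Stage 4; the licensee prevails.

licensee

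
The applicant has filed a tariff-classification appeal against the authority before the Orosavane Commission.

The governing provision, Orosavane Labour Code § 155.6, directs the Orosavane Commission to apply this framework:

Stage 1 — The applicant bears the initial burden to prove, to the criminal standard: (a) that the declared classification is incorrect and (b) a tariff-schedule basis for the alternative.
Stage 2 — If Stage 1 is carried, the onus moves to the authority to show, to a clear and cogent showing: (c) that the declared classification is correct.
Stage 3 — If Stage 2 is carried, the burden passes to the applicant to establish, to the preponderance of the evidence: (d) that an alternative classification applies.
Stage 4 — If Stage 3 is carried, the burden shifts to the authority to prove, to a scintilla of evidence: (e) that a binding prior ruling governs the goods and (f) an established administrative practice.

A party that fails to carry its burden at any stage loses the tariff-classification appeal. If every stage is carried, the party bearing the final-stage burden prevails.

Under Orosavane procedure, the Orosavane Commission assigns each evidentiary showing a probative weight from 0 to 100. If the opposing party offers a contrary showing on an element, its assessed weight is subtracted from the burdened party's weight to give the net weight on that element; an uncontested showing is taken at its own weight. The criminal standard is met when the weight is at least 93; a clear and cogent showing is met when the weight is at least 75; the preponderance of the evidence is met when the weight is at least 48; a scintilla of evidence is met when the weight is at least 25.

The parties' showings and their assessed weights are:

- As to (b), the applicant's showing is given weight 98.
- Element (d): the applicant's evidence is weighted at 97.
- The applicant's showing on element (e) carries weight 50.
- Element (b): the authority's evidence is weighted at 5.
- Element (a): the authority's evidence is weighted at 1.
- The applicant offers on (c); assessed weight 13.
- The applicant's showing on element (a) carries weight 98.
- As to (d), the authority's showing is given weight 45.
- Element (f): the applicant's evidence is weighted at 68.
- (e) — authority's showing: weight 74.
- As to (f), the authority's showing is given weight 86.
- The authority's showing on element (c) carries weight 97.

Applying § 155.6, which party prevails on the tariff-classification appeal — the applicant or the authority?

Stage 1 — burden on applicant; standard: the criminal standard (weight is at least 93).
    (a): 98 − 1 = 97 ≥ 93 [met]
    (b): 98 − 5 = 93 ≥ 93 [met]
  Stage 1 carried; the burden shifts to the authority.
Stage 2 — burden on authority; standard: a clear and cogent showing (weight is at least 75).
    (c): 97 − 13 = 84 ≥ 75 [met]
  Stage 2 carried; the burden shifts to the applicant.
Stage 3 — burden on applicant; standard: the preponderance of the evidence (weight is at least 48).
    (d): 97 − 45 = 52 ≥ 48 [met]
  Stage 3 carried; the burden shifts to the authority.
Stage 4 — burden on authority; standard: a scintilla of evidence (weight is at least 25).
    (e): 74 − 50 = 24 < 25 [not met]
    (f): 86 − 68 = 18 < 25 [not met]
  The authority does not carry Stage 4.
The applicant prevails.

applicant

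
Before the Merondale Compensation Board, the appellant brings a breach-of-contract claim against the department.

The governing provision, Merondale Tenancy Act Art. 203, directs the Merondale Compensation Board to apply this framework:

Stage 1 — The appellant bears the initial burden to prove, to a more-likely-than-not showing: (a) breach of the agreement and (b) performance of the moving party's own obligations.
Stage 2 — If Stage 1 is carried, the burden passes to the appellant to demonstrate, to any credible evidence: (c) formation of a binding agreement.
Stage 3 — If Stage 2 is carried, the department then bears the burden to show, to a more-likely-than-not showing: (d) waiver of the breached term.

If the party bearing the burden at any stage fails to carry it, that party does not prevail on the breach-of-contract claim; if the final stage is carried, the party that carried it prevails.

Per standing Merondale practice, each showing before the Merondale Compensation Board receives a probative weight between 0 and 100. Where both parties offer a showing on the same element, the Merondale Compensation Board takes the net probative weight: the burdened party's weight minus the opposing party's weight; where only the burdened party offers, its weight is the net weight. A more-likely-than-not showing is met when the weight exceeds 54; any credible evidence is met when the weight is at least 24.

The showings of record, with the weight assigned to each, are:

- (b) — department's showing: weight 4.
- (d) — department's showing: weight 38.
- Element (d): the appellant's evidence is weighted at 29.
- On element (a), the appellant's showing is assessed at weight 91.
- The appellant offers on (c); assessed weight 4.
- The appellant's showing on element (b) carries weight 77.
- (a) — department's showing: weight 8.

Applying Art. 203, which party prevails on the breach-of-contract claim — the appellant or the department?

department

Stage 1 — burden on appellant; standard: a more-likely-than-not showing (weight exceeds 54).
    (a): 91 − 8 = 83 > 54 [met]
    (b): 77 − 4 = 73 > 54 [met]
  Stage 1 carried; the burden remains with the appellant.
Stage 2 — burden on appellant; standard: any credible evidence (weight is at least 24).
    (c): 4 < 24 [not met]
  Not every element is met, so the appellant fails to carry Stage 2.
The department prevails.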